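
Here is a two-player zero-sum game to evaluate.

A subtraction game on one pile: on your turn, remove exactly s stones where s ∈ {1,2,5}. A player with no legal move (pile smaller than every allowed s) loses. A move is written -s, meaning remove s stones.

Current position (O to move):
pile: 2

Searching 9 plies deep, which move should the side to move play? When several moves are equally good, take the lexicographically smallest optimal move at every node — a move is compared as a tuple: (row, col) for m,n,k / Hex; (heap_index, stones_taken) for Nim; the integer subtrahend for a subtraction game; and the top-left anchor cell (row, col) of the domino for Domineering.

O's best at [2]: -2

ply 1, O at 2 | -1=-1→1; -2=+1→0*
ply 2: 0 is terminal -1 (X); from 2 depth 9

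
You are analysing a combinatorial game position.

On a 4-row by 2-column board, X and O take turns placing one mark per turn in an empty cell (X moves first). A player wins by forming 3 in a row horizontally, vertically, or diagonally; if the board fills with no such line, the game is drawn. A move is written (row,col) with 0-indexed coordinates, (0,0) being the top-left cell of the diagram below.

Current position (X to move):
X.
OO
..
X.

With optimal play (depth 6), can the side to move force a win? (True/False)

X winning at [X./OO/../X.]: False

p1 X@[X./OO/../X.]: (0,1)[XX/OO/../X.]+0* (2,0)[X./OO/X./X.]-1 (2,1)[X./OO/.X/X.]+0 (3,1)[X./OO/../XX]+0
p2 O@[XX/OO/../X.]: (2,0)[XX/OO/O./X.]+0* (2,1)[XX/OO/.O/X.]+0 (3,1)[XX/OO/../XO]+0
p3 X@[XX/OO/O./X.]: (2,1)[XX/OO/OX/X.]+0* (3,1)[XX/OO/O./XX]+0
p4 O@[XX/OO/OX/X.]: (3,1)[XX/OO/OX/XO]+0*
p5 X@[XX/OO/OX/XO] terminal +0; root [X./OO/../X.] d6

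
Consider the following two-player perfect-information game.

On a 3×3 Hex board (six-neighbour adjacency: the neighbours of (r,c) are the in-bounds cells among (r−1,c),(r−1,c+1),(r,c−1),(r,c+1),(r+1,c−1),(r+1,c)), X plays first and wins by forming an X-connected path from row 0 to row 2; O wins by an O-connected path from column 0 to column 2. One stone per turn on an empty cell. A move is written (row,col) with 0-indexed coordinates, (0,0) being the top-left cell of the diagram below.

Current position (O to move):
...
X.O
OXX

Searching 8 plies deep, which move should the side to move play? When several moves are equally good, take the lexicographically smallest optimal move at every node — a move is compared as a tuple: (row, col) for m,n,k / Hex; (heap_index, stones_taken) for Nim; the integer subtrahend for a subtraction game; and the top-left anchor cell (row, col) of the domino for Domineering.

O's best at [.../X.O/OXX]: (1,1)

[.../X.O/OXX] O move#1: (0,0):-1/O../X.O/OXX, (0,1):-1/.O./X.O/OXX, (0,2):-1/..O/X.O/OXX, (1,1):+1/.../XOO/OXX*
[.../XOO/OXX] end (terminal -1, X#2); searched .../X.O/OXX to 8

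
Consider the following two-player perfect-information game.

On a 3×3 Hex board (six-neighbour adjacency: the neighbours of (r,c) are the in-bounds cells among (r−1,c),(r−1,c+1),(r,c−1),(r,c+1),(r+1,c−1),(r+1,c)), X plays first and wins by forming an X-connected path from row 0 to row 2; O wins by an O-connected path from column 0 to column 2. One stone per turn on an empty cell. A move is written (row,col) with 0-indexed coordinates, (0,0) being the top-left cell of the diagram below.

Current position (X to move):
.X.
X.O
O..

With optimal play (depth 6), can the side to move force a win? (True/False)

X winning at [.X./X.O/O..]: False

[.X./X.O/O..] X move#1: (0,0):-1/XX./X.O/O..*, (0,2):-1/.XX/X.O/O.., (1,1):-1/.X./XXO/O.., (2,1):-1/.X./X.O/OX., (2,2):-1/.X./X.O/O.X
[XX./X.O/O..] O move#2: (0,2):+1/XXO/X.O/O..*, (1,1):+1/XX./XOO/O.., (2,1):+1/XX./X.O/OO., (2,2):+1/XX./X.O/O.O
[XXO/X.O/O..] X move#3: (1,1):-1/XXO/XXO/O..*, (2,1):-1/XXO/X.O/OX., (2,2):-1/XXO/X.O/O.X
[XXO/XXO/O..] O move#4: (2,1):+1/XXO/XXO/OO.*, (2,2):-1/XXO/XXO/O.O
[XXO/XXO/OO.] end (terminal -1, X#5); searched .X./X.O/O.. to 6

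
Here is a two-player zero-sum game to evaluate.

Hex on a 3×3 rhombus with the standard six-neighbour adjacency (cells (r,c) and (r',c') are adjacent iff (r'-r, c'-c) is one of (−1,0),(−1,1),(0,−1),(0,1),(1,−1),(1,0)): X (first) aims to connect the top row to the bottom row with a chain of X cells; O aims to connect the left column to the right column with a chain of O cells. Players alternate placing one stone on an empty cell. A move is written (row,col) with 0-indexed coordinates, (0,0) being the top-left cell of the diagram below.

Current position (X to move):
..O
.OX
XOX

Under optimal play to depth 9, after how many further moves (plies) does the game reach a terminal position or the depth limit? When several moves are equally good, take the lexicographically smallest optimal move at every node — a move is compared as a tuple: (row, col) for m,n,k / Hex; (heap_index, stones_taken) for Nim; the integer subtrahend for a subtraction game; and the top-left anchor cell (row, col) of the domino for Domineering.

[..O/.OX/XOX] X move#1: (0,0):-1/X.O/.OX/XOX, (0,1):-1/.XO/.OX/XOX, (1,0):+1/..O/XOX/XOX*
[..O/XOX/XOX] O move#2: (0,0):-1/O.O/XOX/XOX*, (0,1):-1/.OO/XOX/XOX
[O.O/XOX/XOX] X move#3: (0,1):+1/OXO/XOX/XOX*
[OXO/XOX/XOX] end (terminal -1, O#4); searched ..O/.OX/XOX to 9

PV length from [..O/.OX/XOX]: 3 plies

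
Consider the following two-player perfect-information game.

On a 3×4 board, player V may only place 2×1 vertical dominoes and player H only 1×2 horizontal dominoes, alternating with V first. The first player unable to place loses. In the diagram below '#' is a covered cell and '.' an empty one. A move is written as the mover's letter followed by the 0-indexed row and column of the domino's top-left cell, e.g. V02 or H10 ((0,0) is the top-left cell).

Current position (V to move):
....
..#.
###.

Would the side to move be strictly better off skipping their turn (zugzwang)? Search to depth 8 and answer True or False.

ply 1, V at ..../..#./###. | V00=+1→#.../#.#./###.*; V01=+1→.#../.##./###.; V03=-1→...#/..##/###.; V13=-1→..../..##/####
ply 2, H at #.../#.#./###. | H01=-1→###./#.#./###.*; H02=-1→#.##/#.#./###.
ply 3, V at ###./#.#./###. | V03=+1→####/#.##/###.*; V13=+1→###./#.##/####
ply 4: ####/#.##/###. is terminal -1 (H); from ..../..#./###. depth 8
suppose V passes — search the same position with H to move:
pass> ply 1, H at ..../..#./###. | H00=+1→##../..#./###.*; H01=-1→.##./..#./###.; H02=-1→..##/..#./###.; H10=+1→..../###./###.
pass> ply 2, V at ##../..#./###. | V03=-1→##.#/..##/###.*; V13=-1→##../..##/####
pass> ply 3, H at ##.#/..##/###. | H10=+1→##.#/####/###.*
pass> ply 4: ##.#/####/###. is terminal -1 (V); from ..../..#./###. depth 8
for V: play +1, pass -1

zugzwang(..../..#./###., V) = False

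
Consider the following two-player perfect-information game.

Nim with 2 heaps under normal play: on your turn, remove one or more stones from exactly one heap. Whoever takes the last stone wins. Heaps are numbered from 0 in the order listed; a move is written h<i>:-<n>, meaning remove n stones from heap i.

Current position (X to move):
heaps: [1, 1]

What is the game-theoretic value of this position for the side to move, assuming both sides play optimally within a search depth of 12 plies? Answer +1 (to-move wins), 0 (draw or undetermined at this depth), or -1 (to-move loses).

ply 1, X at (1,1) | h0:-1=-1→(0,1)*; h1:-1=-1→(1,0)
ply 2, O at (0,1) | h1:-1=+1→(0,0)*
ply 3: (0,0) is terminal -1 (X); from (1,1) depth 12

value((1,1), X) = -1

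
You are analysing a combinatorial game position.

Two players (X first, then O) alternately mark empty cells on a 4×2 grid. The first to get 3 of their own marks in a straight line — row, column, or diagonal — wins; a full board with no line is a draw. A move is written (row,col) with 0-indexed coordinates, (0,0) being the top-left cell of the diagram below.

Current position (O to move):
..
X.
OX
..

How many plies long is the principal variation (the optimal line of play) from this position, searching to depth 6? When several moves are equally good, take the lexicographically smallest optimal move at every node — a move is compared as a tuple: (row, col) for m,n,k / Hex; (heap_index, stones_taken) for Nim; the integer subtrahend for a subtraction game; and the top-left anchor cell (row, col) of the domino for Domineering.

[../X./OX/..] O move#1: (0,0):-1/O./X./OX/.., (0,1):+0/.O/X./OX/..*, (1,1):+0/../XO/OX/.., (3,0):-1/../X./OX/O., (3,1):+0/../X./OX/.O
[.O/X./OX/..] X move#2: (0,0):+0/XO/X./OX/..*, (1,1):+0/.O/XX/OX/.., (3,0):+0/.O/X./OX/X., (3,1):+0/.O/X./OX/.X
[XO/X./OX/..] O move#3: (1,1):+0/XO/XO/OX/..*, (3,0):+0/XO/X./OX/O., (3,1):+0/XO/X./OX/.O
[XO/XO/OX/..] X move#4: (3,0):+0/XO/XO/OX/X.*, (3,1):+0/XO/XO/OX/.X
[XO/XO/OX/X.] O move#5: (3,1):+0/XO/XO/OX/XO*
[XO/XO/OX/XO] end (terminal +0, X#6); searched ../X./OX/.. to 6

PV length from [../X./OX/..]: 5 plies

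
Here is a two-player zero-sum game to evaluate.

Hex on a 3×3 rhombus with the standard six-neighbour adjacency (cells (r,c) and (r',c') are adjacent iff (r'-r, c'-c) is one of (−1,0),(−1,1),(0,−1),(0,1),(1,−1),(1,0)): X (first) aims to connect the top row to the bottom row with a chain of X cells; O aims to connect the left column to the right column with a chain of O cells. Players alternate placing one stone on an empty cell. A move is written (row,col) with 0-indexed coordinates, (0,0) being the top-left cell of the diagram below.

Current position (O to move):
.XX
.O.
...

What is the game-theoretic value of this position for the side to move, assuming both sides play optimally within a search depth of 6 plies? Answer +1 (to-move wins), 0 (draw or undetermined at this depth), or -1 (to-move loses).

ply 1, O at .XX/.O./... | (0,0)=-1→OXX/.O./...; (1,0)=-1→.XX/OO./...; (1,2)=+1→.XX/.OO/...*; (2,0)=-1→.XX/.O./O..; (2,1)=+1→.XX/.O./.O.; (2,2)=+1→.XX/.O./..O
ply 2, X at .XX/.OO/... | (0,0)=-1→XXX/.OO/...*; (1,0)=-1→.XX/XOO/...; (2,0)=-1→.XX/.OO/X..; (2,1)=-1→.XX/.OO/.X.; (2,2)=-1→.XX/.OO/..X
ply 3, O at XXX/.OO/... | (1,0)=+1→XXX/OOO/...*; (2,0)=+1→XXX/.OO/O..; (2,1)=+1→XXX/.OO/.O.; (2,2)=+1→XXX/.OO/..O
ply 4: XXX/OOO/... is terminal -1 (X); from .XX/.O./... depth 6

value(.XX/.O./..., O) = +1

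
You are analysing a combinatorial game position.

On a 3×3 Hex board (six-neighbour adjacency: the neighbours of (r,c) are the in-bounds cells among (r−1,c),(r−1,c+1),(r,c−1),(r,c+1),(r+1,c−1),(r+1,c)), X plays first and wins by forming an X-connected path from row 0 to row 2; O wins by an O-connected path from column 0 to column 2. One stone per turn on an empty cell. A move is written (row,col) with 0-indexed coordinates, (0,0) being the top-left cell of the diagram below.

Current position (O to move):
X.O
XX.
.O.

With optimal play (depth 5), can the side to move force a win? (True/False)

p1 O@[X.O/XX./.O.]: (0,1)[XOO/XX./.O.]-1 (1,2)[X.O/XXO/.O.]-1 (2,0)[X.O/XX./OO.]+1* (2,2)[X.O/XX./.OO]-1
p2 X@[X.O/XX./OO.]: (0,1)[XXO/XX./OO.]-1* (1,2)[X.O/XXX/OO.]-1 (2,2)[X.O/XX./OOX]-1
p3 O@[XXO/XX./OO.]: (1,2)[XXO/XXO/OO.]+1* (2,2)[XXO/XX./OOO]+1
p4 X@[XXO/XXO/OO.] terminal -1; root [X.O/XX./.O.] d5

O winning at [X.O/XX./.O.]: True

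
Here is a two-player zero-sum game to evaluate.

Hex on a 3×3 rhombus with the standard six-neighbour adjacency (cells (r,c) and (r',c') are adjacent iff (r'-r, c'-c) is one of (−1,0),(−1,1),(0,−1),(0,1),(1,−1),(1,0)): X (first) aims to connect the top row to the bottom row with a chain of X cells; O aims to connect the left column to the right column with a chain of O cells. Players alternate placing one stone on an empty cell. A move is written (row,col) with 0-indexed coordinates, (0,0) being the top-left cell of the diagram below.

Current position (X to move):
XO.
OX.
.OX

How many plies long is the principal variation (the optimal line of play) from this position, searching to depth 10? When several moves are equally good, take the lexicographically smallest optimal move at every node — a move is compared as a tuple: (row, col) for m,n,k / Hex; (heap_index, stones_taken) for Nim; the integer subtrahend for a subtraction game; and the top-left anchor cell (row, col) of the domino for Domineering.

PV length from [XO./OX./.OX]: 3 plies

p1 X@[XO./OX./.OX]: (0,2)[XOX/OX./.OX]+1* (1,2)[XO./OXX/.OX]-1 (2,0)[XO./OX./XOX]-1
p2 O@[XOX/OX./.OX]: (1,2)[XOX/OXO/.OX]-1* (2,0)[XOX/OX./OOX]-1
p3 X@[XOX/OXO/.OX]: (2,0)[XOX/OXO/XOX]+1*
p4 O@[XOX/OXO/XOX] terminal -1; root [XO./OX./.OX] d10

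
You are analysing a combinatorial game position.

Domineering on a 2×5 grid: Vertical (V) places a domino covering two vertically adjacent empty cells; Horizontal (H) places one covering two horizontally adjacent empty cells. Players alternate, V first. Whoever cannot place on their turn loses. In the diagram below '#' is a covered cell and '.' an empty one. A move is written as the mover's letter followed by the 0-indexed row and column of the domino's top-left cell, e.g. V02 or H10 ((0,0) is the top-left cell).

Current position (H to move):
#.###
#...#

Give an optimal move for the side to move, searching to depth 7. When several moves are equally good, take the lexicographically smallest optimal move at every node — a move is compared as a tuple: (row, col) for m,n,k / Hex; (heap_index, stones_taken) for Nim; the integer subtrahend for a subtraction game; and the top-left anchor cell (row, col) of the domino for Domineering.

H's best at [#.###/#...#]: H11

ply 1, H at #.###/#...# | H11=+1→#.###/###.#*; H12=-1→#.###/#.###
ply 2: #.###/###.# is terminal -1 (V); from #.###/#...# depth 7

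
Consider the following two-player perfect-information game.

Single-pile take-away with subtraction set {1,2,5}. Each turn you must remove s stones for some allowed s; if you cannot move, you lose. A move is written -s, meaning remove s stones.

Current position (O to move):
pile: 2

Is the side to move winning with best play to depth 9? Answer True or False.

O winning at [2]: True

[2] O move#1: -1:-1/1, -2:+1/0*
[0] end (terminal -1, X#2); searched 2 to 9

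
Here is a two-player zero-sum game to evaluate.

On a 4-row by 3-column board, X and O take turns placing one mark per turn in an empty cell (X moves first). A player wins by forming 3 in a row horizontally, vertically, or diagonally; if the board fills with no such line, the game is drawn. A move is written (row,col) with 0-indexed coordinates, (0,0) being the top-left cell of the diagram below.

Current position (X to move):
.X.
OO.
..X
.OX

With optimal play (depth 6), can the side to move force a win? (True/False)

[.X./OO./..X/.OX] X move#1: (0,0):-1/XX./OO./..X/.OX, (0,2):-1/.XX/OO./..X/.OX, (1,2):+1/.X./OOX/..X/.OX*, (2,0):-1/.X./OO./X.X/.OX, (2,1):-1/.X./OO./.XX/.OX, (3,0):-1/.X./OO./..X/XOX
[.X./OOX/..X/.OX] end (terminal -1, O#2); searched .X./OO./..X/.OX to 6

X winning at [.X./OO./..X/.OX]: True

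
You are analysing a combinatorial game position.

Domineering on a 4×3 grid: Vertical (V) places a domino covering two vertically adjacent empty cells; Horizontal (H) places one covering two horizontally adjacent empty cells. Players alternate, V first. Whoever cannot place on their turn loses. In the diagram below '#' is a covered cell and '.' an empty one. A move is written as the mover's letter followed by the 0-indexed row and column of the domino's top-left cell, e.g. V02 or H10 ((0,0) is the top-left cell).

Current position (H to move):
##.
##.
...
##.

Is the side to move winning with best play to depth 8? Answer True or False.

[##./##./.../##.] H move#1: H20:-1/##./##./##./##.*, H21:-1/##./##./.##/##.
[##./##./##./##.] V move#2: V02:+1/###/###/##./##.*, V12:+1/##./###/###/##., V22:+1/##./##./###/###
[###/###/##./##.] end (terminal -1, H#3); searched ##./##./.../##. to 8

H winning at [##./##./.../##.]: False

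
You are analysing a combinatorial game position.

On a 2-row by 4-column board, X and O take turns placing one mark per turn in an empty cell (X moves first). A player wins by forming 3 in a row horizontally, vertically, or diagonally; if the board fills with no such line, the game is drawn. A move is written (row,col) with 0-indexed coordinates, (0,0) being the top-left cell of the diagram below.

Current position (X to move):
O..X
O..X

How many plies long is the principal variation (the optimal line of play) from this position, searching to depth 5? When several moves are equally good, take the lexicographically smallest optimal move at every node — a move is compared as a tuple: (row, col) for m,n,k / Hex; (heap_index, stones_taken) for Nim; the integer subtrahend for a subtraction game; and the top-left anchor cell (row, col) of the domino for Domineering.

[O..X/O..X] X move#1: (0,1):+0/OX.X/O..X*, (0,2):+0/O.XX/O..X, (1,1):+0/O..X/OX.X, (1,2):+0/O..X/O.XX
[OX.X/O..X] O move#2: (0,2):+0/OXOX/O..X*, (1,1):-1/OX.X/OO.X, (1,2):-1/OX.X/O.OX
[OXOX/O..X] X move#3: (1,1):+0/OXOX/OX.X*, (1,2):+0/OXOX/O.XX
[OXOX/OX.X] O move#4: (1,2):+0/OXOX/OXOX*
[OXOX/OXOX] end (terminal +0, X#5); searched O..X/O..X to 5

PV length from [O..X/O..X]: 4 plies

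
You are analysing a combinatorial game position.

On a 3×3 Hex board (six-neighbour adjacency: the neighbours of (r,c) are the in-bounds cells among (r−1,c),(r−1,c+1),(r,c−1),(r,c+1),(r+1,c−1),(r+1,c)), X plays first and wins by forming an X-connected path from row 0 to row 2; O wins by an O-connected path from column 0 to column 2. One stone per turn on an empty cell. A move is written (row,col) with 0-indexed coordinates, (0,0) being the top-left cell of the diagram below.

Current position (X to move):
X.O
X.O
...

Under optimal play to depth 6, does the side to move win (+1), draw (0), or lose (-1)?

ply 1, X at X.O/X.O/... | (0,1)=-1→XXO/X.O/...; (1,1)=+1→X.O/XXO/...*; (2,0)=+1→X.O/X.O/X..; (2,1)=+1→X.O/X.O/.X.; (2,2)=-1→X.O/X.O/..X
ply 2, O at X.O/XXO/... | (0,1)=-1→XOO/XXO/...*; (2,0)=-1→X.O/XXO/O..; (2,1)=-1→X.O/XXO/.O.; (2,2)=-1→X.O/XXO/..O
ply 3, X at XOO/XXO/... | (2,0)=+1→XOO/XXO/X..*; (2,1)=+1→XOO/XXO/.X.; (2,2)=+1→XOO/XXO/..X
ply 4: XOO/XXO/X.. is terminal -1 (O); from X.O/X.O/... depth 6

value(X.O/X.O/..., X) = +1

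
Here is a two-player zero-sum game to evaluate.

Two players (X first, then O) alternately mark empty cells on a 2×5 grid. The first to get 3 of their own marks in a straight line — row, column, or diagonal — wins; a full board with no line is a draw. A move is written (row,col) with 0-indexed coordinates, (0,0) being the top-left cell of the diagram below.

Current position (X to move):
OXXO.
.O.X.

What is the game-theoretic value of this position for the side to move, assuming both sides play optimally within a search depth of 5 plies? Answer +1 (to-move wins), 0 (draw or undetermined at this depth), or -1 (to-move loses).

p1 X@[OXXO./.O.X.]: (0,4)[OXXOX/.O.X.]+0* (1,0)[OXXO./XO.X.]+0 (1,2)[OXXO./.OXX.]+0 (1,4)[OXXO./.O.XX]+0
p2 O@[OXXOX/.O.X.]: (1,0)[OXXOX/OO.X.]+0* (1,2)[OXXOX/.OOX.]+0 (1,4)[OXXOX/.O.XO]+0
p3 X@[OXXOX/OO.X.]: (1,2)[OXXOX/OOXX.]+0* (1,4)[OXXOX/OO.XX]-1
p4 O@[OXXOX/OOXX.]: (1,4)[OXXOX/OOXXO]+0*
p5 X@[OXXOX/OOXXO] terminal +0; root [OXXO./.O.X.] d5

value(OXXO./.O.X., X) = 0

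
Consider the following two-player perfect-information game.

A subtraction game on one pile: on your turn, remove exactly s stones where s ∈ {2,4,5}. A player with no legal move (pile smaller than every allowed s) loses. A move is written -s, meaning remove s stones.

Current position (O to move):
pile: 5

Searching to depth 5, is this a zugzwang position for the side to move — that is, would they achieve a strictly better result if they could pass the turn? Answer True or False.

ply 1, O at 5 | -2=-1→3; -4=+1→1*; -5=+1→0
ply 2: 1 is terminal -1 (X); from 5 depth 5
pass branch (X moves first from the same position):
  | ply 1, X at 5 | -2=-1→3; -4=+1→1*; -5=+1→0
  | ply 2: 1 is terminal -1 (O); from 5 depth 5
O moving scores +1; O passing scores -1

zugzwang(5, O) = False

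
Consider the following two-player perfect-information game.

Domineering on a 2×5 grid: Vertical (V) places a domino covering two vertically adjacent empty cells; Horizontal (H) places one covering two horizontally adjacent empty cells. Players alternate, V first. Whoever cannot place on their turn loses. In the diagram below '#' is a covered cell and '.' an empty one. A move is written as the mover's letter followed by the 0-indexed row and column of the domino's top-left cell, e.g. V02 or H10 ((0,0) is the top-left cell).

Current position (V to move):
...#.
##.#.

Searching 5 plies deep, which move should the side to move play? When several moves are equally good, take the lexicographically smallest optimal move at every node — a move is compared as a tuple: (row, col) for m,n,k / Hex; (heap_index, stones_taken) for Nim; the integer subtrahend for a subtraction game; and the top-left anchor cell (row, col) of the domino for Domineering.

V's best at [...#./##.#.]: V02

p1 V@[...#./##.#.]: V02[..##./####.]+1* V04[...##/##.##]-1
p2 H@[..##./####.]: H00[####./####.]-1*
p3 V@[####./####.]: V04[#####/#####]+1*
p4 H@[#####/#####] terminal -1; root [...#./##.#.] d5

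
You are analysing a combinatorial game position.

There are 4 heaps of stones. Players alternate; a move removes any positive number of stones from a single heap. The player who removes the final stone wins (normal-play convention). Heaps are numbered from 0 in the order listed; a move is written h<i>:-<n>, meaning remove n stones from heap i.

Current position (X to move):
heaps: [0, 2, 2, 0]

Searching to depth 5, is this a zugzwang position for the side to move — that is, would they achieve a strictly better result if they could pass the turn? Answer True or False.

[(0,2,2,0)] X move#1: h1:-1:-1/(0,1,2,0)*, h1:-2:-1/(0,0,2,0), h2:-1:-1/(0,2,1,0), h2:-2:-1/(0,2,0,0)
[(0,1,2,0)] O move#2: h1:-1:-1/(0,0,2,0), h2:-1:+1/(0,1,1,0)*, h2:-2:-1/(0,1,0,0)
[(0,1,1,0)] X move#3: h1:-1:-1/(0,0,1,0)*, h2:-1:-1/(0,1,0,0)
[(0,0,1,0)] O move#4: h2:-1:+1/(0,0,0,0)*
[(0,0,0,0)] end (terminal -1, X#5); searched (0,2,2,0) to 5
pass branch (O moves first from the same position):
  | [(0,2,2,0)] O move#1: h1:-1:-1/(0,1,2,0)*, h1:-2:-1/(0,0,2,0), h2:-1:-1/(0,2,1,0), h2:-2:-1/(0,2,0,0)
  | [(0,1,2,0)] X move#2: h1:-1:-1/(0,0,2,0), h2:-1:+1/(0,1,1,0)*, h2:-2:-1/(0,1,0,0)
  | [(0,1,1,0)] O move#3: h1:-1:-1/(0,0,1,0)*, h2:-1:-1/(0,1,0,0)
  | [(0,0,1,0)] X move#4: h2:-1:+1/(0,0,0,0)*
  | [(0,0,0,0)] end (terminal -1, O#5); searched (0,2,2,0) to 5
X moving scores -1; X passing scores +1

zugzwang((0,2,2,0), X) = True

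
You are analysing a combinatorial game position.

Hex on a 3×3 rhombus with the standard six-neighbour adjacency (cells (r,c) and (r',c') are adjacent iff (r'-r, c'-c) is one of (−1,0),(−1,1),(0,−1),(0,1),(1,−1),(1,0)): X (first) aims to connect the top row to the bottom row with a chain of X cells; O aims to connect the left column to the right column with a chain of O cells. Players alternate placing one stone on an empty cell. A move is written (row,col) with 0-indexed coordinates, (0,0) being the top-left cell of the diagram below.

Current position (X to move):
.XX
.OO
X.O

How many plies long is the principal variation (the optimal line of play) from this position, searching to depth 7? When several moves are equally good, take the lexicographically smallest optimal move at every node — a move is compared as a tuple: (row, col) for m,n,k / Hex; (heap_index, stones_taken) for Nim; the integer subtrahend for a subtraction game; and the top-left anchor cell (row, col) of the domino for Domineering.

PV length from [.XX/.OO/X.O]: 1 ply

[.XX/.OO/X.O] X move#1: (0,0):-1/XXX/.OO/X.O, (1,0):+1/.XX/XOO/X.O*, (2,1):-1/.XX/.OO/XXO
[.XX/XOO/X.O] end (terminal -1, O#2); searched .XX/.OO/X.O to 7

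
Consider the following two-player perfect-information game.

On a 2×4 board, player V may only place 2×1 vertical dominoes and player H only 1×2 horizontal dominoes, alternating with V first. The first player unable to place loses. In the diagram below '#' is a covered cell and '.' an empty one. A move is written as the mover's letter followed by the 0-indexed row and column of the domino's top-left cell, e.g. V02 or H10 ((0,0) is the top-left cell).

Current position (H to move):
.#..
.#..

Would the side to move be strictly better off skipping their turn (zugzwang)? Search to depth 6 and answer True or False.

ply 1, H at .#../.#.. | H02=+1→.###/.#..*; H12=+1→.#../.###
ply 2, V at .###/.#.. | V00=-1→####/##..*
ply 3, H at ####/##.. | H12=+1→####/####*
ply 4: ####/#### is terminal -1 (V); from .#../.#.. depth 6
suppose H passes — search the same position with V to move:
pass> ply 1, V at .#../.#.. | V00=-1→##../##..; V02=+1→.##./.##.*; V03=+1→.#.#/.#.#
pass> ply 2: .##./.##. is terminal -1 (H); from .#../.#.. depth 6
for H: play +1, pass -1

zugzwang(.#../.#.., H) = False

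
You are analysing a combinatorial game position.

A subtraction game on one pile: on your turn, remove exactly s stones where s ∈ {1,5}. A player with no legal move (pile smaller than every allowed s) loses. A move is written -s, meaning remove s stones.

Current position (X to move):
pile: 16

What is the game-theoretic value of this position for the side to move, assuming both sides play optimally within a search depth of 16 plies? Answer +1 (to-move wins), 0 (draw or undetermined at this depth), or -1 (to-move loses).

value(16, X) = -1

[16] X move#1: -1:-1/15*, -5:-1/11
[15] O move#2: -1:+1/14*, -5:+1/10
[14] X move#3: -1:-1/13*, -5:-1/9
[13] O move#4: -1:+1/12*, -5:+1/8
[12] X move#5: -1:-1/11*, -5:-1/7
[11] O move#6: -1:+1/10*, -5:+1/6
[10] X move#7: -1:-1/9*, -5:-1/5
[9] O move#8: -1:+1/8*, -5:+1/4
[8] X move#9: -1:-1/7*, -5:-1/3
[7] O move#10: -1:+1/6*, -5:+1/2
[6] X move#11: -1:-1/5*, -5:-1/1
[5] O move#12: -1:+1/4*, -5:+1/0
[4] X move#13: -1:-1/3*
[3] O move#14: -1:+1/2*
[2] X move#15: -1:-1/1*
[1] O move#16: -1:+1/0*
[0] end (terminal -1, X#17); searched 16 to 16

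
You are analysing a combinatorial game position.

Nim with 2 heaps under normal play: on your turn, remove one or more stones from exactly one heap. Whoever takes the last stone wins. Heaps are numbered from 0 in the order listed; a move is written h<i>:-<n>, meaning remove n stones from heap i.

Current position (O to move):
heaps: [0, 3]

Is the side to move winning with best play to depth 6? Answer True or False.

O winning at [(0,3)]: True

[(0,3)] O move#1: h1:-1:-1/(0,2), h1:-2:-1/(0,1), h1:-3:+1/(0,0)*
[(0,0)] end (terminal -1, X#2); searched (0,3) to 6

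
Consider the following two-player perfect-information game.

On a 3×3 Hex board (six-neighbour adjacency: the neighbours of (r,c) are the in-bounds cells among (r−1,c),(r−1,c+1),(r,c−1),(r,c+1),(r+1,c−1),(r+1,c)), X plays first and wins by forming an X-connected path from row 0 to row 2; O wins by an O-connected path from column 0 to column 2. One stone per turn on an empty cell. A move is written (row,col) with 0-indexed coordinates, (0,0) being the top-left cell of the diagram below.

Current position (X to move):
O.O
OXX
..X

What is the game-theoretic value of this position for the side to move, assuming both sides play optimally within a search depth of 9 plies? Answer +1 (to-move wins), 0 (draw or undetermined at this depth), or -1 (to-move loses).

value(O.O/OXX/..X, X) = +1

ply 1, X at O.O/OXX/..X | (0,1)=+1→OXO/OXX/..X*; (2,0)=-1→O.O/OXX/X.X; (2,1)=-1→O.O/OXX/.XX
ply 2: OXO/OXX/..X is terminal -1 (O); from O.O/OXX/..X depth 9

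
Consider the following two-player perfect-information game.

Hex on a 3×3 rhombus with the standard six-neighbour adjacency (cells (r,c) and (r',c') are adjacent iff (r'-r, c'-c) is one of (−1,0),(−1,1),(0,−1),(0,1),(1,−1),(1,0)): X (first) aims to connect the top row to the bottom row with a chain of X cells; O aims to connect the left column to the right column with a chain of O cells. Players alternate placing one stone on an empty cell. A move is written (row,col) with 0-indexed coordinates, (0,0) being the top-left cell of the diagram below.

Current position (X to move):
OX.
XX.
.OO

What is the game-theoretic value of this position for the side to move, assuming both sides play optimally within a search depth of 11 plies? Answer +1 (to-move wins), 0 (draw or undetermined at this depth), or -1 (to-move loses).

p1 X@[OX./XX./.OO]: (0,2)[OXX/XX./.OO]-1 (1,2)[OX./XXX/.OO]-1 (2,0)[OX./XX./XOO]+1*
p2 O@[OX./XX./XOO] terminal -1; root [OX./XX./.OO] d11

value(OX./XX./.OO, X) = +1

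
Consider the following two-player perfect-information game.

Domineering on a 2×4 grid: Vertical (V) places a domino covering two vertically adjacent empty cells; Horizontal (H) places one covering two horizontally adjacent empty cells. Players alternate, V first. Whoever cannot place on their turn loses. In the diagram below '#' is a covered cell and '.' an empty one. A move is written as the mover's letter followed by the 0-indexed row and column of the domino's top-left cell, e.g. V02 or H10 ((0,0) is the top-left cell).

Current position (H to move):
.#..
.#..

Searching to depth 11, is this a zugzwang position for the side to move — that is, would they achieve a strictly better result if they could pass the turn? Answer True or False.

p1 H@[.#../.#..]: H02[.###/.#..]+1* H12[.#../.###]+1
p2 V@[.###/.#..]: V00[####/##..]-1*
p3 H@[####/##..]: H12[####/####]+1*
p4 V@[####/####] terminal -1; root [.#../.#..] d11
suppose H passes — search the same position with V to move:
pass> p1 V@[.#../.#..]: V00[##../##..]-1 V02[.##./.##.]+1* V03[.#.#/.#.#]+1
pass> p2 H@[.##./.##.] terminal -1; root [.#../.#..] d11
for H: play +1, pass -1

zugzwang(.#../.#.., H) = False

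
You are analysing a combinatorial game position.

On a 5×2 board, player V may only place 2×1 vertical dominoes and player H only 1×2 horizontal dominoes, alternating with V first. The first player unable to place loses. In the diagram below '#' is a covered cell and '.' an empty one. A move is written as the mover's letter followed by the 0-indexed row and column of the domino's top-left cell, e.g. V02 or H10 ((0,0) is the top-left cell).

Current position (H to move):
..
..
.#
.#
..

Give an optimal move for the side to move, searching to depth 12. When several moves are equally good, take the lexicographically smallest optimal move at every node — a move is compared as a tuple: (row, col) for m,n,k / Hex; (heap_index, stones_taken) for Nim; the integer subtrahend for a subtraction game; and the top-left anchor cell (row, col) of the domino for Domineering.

H's best at [../../.#/.#/..]: H00

p1 H@[../../.#/.#/..]: H00[##/../.#/.#/..]+1* H10[../##/.#/.#/..]+1 H40[../../.#/.#/##]-1
p2 V@[##/../.#/.#/..]: V10[##/#./##/.#/..]-1* V20[##/../##/##/..]-1 V30[##/../.#/##/#.]-1
p3 H@[##/#./##/.#/..]: H40[##/#./##/.#/##]+1*
p4 V@[##/#./##/.#/##] terminal -1; root [../../.#/.#/..] d12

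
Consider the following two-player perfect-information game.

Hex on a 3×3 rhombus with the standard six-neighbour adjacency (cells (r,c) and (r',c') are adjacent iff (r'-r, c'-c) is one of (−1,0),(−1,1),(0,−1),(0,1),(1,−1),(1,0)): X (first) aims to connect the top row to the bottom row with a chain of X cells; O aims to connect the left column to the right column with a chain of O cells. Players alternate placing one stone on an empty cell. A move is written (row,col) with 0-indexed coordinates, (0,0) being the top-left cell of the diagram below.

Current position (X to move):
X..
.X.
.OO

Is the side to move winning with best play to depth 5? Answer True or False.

X winning at [X../.X./.OO]: True

[X../.X./.OO] X move#1: (0,1):-1/XX./.X./.OO, (0,2):-1/X.X/.X./.OO, (1,0):-1/X../XX./.OO, (1,2):-1/X../.XX/.OO, (2,0):+1/X../.X./XOO*
[X../.X./XOO] O move#2: (0,1):-1/XO./.X./XOO*, (0,2):-1/X.O/.X./XOO, (1,0):-1/X../OX./XOO, (1,2):-1/X../.XO/XOO
[XO./.X./XOO] X move#3: (0,2):+1/XOX/.X./XOO*, (1,0):+1/XO./XX./XOO, (1,2):+1/XO./.XX/XOO
[XOX/.X./XOO] end (terminal -1, O#4); searched X../.X./.OO to 5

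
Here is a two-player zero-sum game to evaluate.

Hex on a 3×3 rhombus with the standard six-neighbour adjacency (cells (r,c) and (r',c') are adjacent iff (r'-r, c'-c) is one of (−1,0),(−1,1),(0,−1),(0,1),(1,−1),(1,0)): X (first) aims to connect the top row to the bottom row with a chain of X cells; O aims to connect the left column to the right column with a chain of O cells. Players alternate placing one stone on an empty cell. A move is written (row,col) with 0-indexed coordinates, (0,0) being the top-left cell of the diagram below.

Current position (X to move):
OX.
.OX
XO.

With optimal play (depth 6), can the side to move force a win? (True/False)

X winning at [OX./.OX/XO.]: True

ply 1, X at OX./.OX/XO. | (0,2)=+1→OXX/.OX/XO.*; (1,0)=+1→OX./XOX/XO.; (2,2)=+1→OX./.OX/XOX
ply 2, O at OXX/.OX/XO. | (1,0)=-1→OXX/OOX/XO.*; (2,2)=-1→OXX/.OX/XOO
ply 3, X at OXX/OOX/XO. | (2,2)=+1→OXX/OOX/XOX*
ply 4: OXX/OOX/XOX is terminal -1 (O); from OX./.OX/XO. depth 6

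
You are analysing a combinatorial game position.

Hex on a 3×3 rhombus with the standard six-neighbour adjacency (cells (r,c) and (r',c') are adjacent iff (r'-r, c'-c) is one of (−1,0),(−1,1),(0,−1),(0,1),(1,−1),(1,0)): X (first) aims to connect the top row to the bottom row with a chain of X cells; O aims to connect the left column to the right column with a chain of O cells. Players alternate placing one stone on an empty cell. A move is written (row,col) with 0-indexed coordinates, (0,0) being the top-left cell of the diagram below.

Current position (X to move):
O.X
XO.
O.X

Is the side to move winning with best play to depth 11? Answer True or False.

X winning at [O.X/XO./O.X]: True

ply 1, X at O.X/XO./O.X | (0,1)=-1→OXX/XO./O.X; (1,2)=+1→O.X/XOX/O.X*; (2,1)=-1→O.X/XO./OXX
ply 2: O.X/XOX/O.X is terminal -1 (O); from O.X/XO./O.X depth 11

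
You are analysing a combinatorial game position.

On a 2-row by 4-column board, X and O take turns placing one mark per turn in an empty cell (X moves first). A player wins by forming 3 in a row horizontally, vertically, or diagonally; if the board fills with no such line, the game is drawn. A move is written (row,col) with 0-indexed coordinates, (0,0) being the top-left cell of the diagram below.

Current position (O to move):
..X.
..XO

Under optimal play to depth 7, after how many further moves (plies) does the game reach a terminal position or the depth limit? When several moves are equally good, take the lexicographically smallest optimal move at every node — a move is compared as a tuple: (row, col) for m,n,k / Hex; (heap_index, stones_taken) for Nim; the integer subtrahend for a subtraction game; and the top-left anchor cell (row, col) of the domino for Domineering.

PV length from [..X./..XO]: 5 plies

p1 O@[..X./..XO]: (0,0)[O.X./..XO]+0* (0,1)[.OX./..XO]+0 (0,3)[..XO/..XO]+0 (1,0)[..X./O.XO]-1 (1,1)[..X./.OXO]-1
p2 X@[O.X./..XO]: (0,1)[OXX./..XO]+0* (0,3)[O.XX/..XO]+0 (1,0)[O.X./X.XO]+0 (1,1)[O.X./.XXO]+0
p3 O@[OXX./..XO]: (0,3)[OXXO/..XO]+0* (1,0)[OXX./O.XO]-1 (1,1)[OXX./.OXO]-1
p4 X@[OXXO/..XO]: (1,0)[OXXO/X.XO]+0* (1,1)[OXXO/.XXO]+0
p5 O@[OXXO/X.XO]: (1,1)[OXXO/XOXO]+0*
p6 X@[OXXO/XOXO] terminal +0; root [..X./..XO] d7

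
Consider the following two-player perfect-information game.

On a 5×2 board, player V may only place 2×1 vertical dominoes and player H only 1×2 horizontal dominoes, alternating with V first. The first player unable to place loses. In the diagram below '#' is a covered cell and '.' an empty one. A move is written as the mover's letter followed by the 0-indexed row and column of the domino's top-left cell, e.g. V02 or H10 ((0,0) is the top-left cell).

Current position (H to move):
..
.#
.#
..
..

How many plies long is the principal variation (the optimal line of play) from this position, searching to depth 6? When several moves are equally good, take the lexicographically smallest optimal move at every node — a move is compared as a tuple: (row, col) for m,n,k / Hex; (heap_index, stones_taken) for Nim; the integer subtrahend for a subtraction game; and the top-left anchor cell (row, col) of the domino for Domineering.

PV length from [../.#/.#/../..]: 3 plies

p1 H@[../.#/.#/../..]: H00[##/.#/.#/../..]-1 H30[../.#/.#/##/..]+1* H40[../.#/.#/../##]+1
p2 V@[../.#/.#/##/..]: V00[#./##/.#/##/..]-1* V10[../##/##/##/..]-1
p3 H@[#./##/.#/##/..]: H40[#./##/.#/##/##]+1*
p4 V@[#./##/.#/##/##] terminal -1; root [../.#/.#/../..] d6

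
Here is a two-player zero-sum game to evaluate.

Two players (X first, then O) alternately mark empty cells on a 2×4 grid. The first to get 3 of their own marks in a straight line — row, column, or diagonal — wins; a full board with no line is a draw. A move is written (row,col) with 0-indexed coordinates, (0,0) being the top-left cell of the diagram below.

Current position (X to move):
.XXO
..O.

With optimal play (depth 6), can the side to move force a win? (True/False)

p1 X@[.XXO/..O.]: (0,0)[XXXO/..O.]+1* (1,0)[.XXO/X.O.]+0 (1,1)[.XXO/.XO.]+0 (1,3)[.XXO/..OX]+0
p2 O@[XXXO/..O.] terminal -1; root [.XXO/..O.] d6

X winning at [.XXO/..O.]: True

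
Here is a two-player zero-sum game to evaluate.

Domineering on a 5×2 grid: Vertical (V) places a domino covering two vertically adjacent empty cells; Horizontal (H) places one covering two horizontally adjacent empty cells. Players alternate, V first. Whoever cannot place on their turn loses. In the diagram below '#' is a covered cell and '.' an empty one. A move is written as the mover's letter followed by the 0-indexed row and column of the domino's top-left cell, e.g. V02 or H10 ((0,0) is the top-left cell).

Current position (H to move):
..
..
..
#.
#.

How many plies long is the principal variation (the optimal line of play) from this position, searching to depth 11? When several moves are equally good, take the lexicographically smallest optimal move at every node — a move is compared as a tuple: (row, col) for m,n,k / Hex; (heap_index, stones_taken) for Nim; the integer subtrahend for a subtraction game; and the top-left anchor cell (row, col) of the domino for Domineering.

p1 H@[../../../#./#.]: H00[##/../../#./#.]-1 H10[../##/../#./#.]+1* H20[../../##/#./#.]-1
p2 V@[../##/../#./#.]: V21[../##/.#/##/#.]-1* V31[../##/../##/##]-1
p3 H@[../##/.#/##/#.]: H00[##/##/.#/##/#.]+1*
p4 V@[##/##/.#/##/#.] terminal -1; root [../../../#./#.] d11

PV length from [../../../#./#.]: 3 plies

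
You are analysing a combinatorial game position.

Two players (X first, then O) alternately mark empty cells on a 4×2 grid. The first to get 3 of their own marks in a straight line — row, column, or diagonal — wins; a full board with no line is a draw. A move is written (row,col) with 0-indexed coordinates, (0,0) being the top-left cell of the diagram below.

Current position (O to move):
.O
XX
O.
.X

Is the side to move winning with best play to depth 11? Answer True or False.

p1 O@[.O/XX/O./.X]: (0,0)[OO/XX/O./.X]-1 (2,1)[.O/XX/OO/.X]+0* (3,0)[.O/XX/O./OX]-1
p2 X@[.O/XX/OO/.X]: (0,0)[XO/XX/OO/.X]+0* (3,0)[.O/XX/OO/XX]+0
p3 O@[XO/XX/OO/.X]: (3,0)[XO/XX/OO/OX]+0*
p4 X@[XO/XX/OO/OX] terminal +0; root [.O/XX/O./.X] d11

O winning at [.O/XX/O./.X]: False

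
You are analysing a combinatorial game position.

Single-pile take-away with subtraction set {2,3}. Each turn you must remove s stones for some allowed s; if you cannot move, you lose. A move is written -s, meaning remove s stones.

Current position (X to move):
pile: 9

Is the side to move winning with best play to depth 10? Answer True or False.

X winning at [9]: True

p1 X@[9]: -2[7]-1 -3[6]+1*
p2 O@[6]: -2[4]-1* -3[3]-1
p3 X@[4]: -2[2]-1 -3[1]+1*
p4 O@[1] terminal -1; root [9] d10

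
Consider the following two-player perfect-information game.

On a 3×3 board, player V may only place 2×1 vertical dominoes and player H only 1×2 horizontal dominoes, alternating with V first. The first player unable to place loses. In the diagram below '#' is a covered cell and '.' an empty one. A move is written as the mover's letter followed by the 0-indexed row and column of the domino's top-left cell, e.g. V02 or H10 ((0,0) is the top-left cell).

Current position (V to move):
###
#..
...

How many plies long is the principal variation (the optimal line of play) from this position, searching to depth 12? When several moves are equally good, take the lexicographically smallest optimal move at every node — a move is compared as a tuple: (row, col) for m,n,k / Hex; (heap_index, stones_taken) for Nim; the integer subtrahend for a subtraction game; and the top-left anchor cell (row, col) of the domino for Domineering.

ply 1, V at ###/#../... | V11=+1→###/##./.#.*; V12=-1→###/#.#/..#
ply 2: ###/##./.#. is terminal -1 (H); from ###/#../... depth 12

PV length from [###/#../...]: 1 ply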